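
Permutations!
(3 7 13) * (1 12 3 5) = (1 12 3 7 13 5) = [0, 12, 2, 7, 4, 1, 6, 13, 8, 9, 10, 11, 3, 5]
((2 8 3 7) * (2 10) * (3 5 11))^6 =((2 8 5 11 3 7 10))^6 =(2 10 7 3 11 5 8)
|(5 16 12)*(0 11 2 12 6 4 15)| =9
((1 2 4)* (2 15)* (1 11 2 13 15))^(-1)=((2 4 11)(13 15))^(-1)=(2 11 4)(13 15)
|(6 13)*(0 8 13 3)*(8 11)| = 6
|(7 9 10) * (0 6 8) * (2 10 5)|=15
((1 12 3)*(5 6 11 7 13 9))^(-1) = ((1 12 3)(5 6 11 7 13 9))^(-1) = (1 3 12)(5 9 13 7 11 6)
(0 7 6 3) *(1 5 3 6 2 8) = [7, 5, 8, 0, 4, 3, 6, 2, 1] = (0 7 2 8 1 5 3)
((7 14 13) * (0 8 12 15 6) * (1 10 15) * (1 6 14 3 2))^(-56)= ((0 8 12 6)(1 10 15 14 13 7 3 2))^(-56)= (15)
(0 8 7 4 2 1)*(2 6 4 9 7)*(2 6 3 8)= (0 2 1)(3 8 6 4)(7 9)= [2, 0, 1, 8, 3, 5, 4, 9, 6, 7]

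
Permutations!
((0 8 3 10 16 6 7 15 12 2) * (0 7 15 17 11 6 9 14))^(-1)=(0 14 9 16 10 3 8)(2 12 15 6 11 17 7)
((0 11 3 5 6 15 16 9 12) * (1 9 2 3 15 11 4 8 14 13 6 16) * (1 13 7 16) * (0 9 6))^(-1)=(0 13 15 11 6 1 5 3 2 16 7 14 8 4)(9 12)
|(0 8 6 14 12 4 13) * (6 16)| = 8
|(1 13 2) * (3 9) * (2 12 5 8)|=6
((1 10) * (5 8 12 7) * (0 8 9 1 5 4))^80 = (12)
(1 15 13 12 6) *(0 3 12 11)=(0 3 12 6 1 15 13 11)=[3, 15, 2, 12, 4, 5, 1, 7, 8, 9, 10, 0, 6, 11, 14, 13]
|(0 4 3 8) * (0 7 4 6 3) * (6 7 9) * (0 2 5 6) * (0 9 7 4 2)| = 6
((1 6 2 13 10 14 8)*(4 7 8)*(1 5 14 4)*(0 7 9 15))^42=((0 7 8 5 14 1 6 2 13 10 4 9 15))^42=(0 5 6 10 15 8 1 13 9 7 14 2 4)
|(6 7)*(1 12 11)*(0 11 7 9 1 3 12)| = 8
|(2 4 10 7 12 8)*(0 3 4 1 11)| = |(0 3 4 10 7 12 8 2 1 11)| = 10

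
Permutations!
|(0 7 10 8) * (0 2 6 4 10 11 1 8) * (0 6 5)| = |(0 7 11 1 8 2 5)(4 10 6)| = 21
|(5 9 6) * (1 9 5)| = |(1 9 6)| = 3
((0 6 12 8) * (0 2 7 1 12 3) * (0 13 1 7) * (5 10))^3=(0 13 8 6 1 2 3 12)(5 10)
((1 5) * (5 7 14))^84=(14)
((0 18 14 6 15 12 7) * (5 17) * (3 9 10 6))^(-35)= (0 10)(3 12)(5 17)(6 18)(7 9)(14 15)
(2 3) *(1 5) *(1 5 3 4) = (5)(1 3 2 4) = [0, 3, 4, 2, 1, 5]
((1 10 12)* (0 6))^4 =(1 10 12)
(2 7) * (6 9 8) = (2 7)(6 9 8) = [0, 1, 7, 3, 4, 5, 9, 2, 6, 8]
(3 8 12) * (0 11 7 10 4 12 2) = [11, 1, 0, 8, 12, 5, 6, 10, 2, 9, 4, 7, 3] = (0 11 7 10 4 12 3 8 2)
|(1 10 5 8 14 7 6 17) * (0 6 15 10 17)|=|(0 6)(1 17)(5 8 14 7 15 10)|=6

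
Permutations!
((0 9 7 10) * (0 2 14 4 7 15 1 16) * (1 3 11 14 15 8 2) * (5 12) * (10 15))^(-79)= (0 1 2 9 16 10 8)(3 15 7 4 14 11)(5 12)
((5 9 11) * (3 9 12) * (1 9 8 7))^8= ((1 9 11 5 12 3 8 7))^8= (12)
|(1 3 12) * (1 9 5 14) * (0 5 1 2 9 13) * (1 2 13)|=12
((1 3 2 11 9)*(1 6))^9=((1 3 2 11 9 6))^9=(1 11)(2 6)(3 9)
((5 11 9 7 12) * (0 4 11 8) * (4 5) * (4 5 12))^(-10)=(0 5)(4 9)(7 11)(8 12)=((0 12 5 8)(4 11 9 7))^(-10)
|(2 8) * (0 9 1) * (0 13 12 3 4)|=14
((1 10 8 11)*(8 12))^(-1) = (1 11 8 12 10)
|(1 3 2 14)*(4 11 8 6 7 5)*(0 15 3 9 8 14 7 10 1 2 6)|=24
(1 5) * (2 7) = [0, 5, 7, 3, 4, 1, 6, 2] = (1 5)(2 7)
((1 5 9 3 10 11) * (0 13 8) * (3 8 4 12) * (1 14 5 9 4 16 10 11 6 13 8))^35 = ((0 8)(1 9)(3 11 14 5 4 12)(6 13 16 10))^35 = (0 8)(1 9)(3 12 4 5 14 11)(6 10 16 13)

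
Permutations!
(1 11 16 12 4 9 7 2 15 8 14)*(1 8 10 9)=(1 11 16 12 4)(2 15 10 9 7)(8 14)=[0, 11, 15, 3, 1, 5, 6, 2, 14, 7, 9, 16, 4, 13, 8, 10, 12]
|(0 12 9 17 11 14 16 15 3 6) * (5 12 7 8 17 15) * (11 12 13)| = |(0 7 8 17 12 9 15 3 6)(5 13 11 14 16)| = 45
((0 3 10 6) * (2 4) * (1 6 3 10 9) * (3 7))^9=(0 7 9 6 10 3 1)(2 4)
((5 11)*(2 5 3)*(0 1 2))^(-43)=((0 1 2 5 11 3))^(-43)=(0 3 11 5 2 1)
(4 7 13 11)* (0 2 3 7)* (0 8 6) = (0 2 3 7 13 11 4 8 6) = [2, 1, 3, 7, 8, 5, 0, 13, 6, 9, 10, 4, 12, 11]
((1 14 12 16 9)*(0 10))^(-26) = (1 9 16 12 14)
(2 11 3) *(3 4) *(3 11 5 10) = (2 5 10 3)(4 11) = [0, 1, 5, 2, 11, 10, 6, 7, 8, 9, 3, 4]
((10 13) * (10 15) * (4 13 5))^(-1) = (4 5 10 15 13)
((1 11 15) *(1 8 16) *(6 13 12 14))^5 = (16)(6 13 12 14)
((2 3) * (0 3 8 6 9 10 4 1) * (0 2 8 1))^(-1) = ((0 3 8 6 9 10 4)(1 2))^(-1) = (0 4 10 9 6 8 3)(1 2)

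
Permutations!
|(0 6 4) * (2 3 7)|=3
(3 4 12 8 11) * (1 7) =(1 7)(3 4 12 8 11) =[0, 7, 2, 4, 12, 5, 6, 1, 11, 9, 10, 3, 8]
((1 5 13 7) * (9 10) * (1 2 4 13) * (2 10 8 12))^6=((1 5)(2 4 13 7 10 9 8 12))^6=(2 8 10 13)(4 12 9 7)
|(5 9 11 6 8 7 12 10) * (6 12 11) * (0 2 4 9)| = 11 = |(0 2 4 9 6 8 7 11 12 10 5)|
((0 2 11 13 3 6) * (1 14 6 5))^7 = ((0 2 11 13 3 5 1 14 6))^7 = (0 14 5 13 2 6 1 3 11)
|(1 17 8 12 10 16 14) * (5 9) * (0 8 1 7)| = 14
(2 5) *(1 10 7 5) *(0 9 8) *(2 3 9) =(0 2 1 10 7 5 3 9 8) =[2, 10, 1, 9, 4, 3, 6, 5, 0, 8, 7]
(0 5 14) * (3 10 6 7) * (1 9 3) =(0 5 14)(1 9 3 10 6 7) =[5, 9, 2, 10, 4, 14, 7, 1, 8, 3, 6, 11, 12, 13, 0]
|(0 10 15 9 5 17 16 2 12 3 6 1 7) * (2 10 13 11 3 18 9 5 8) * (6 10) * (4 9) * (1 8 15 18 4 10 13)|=30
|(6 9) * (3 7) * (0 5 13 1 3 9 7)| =15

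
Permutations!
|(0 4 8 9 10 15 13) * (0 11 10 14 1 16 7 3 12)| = 20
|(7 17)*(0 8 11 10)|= 4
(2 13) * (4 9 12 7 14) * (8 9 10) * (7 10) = (2 13)(4 7 14)(8 9 12 10) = [0, 1, 13, 3, 7, 5, 6, 14, 9, 12, 8, 11, 10, 2, 4]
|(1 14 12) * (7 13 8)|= |(1 14 12)(7 13 8)|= 3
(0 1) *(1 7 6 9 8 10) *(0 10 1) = (0 7 6 9 8 1 10) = [7, 10, 2, 3, 4, 5, 9, 6, 1, 8, 0]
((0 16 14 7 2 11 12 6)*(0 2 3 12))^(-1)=(0 11 2 6 12 3 7 14 16)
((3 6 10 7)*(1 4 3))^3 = (1 6)(3 7)(4 10)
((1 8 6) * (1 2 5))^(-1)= (1 5 2 6 8)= ((1 8 6 2 5))^(-1)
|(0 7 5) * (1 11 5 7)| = 4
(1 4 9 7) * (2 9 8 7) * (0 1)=(0 1 4 8 7)(2 9)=[1, 4, 9, 3, 8, 5, 6, 0, 7, 2]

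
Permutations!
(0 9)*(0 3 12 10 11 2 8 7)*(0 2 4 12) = (0 9 3)(2 8 7)(4 12 10 11) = [9, 1, 8, 0, 12, 5, 6, 2, 7, 3, 11, 4, 10]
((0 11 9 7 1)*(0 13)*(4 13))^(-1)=(0 13 4 1 7 9 11)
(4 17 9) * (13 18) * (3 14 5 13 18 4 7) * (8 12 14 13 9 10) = (18)(3 13 4 17 10 8 12 14 5 9 7) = [0, 1, 2, 13, 17, 9, 6, 3, 12, 7, 8, 11, 14, 4, 5, 15, 16, 10, 18]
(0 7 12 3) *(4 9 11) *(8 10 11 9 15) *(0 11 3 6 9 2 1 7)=[0, 7, 1, 11, 15, 5, 9, 12, 10, 2, 3, 4, 6, 13, 14, 8]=(1 7 12 6 9 2)(3 11 4 15 8 10)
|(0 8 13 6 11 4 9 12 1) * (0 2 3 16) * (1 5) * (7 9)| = |(0 8 13 6 11 4 7 9 12 5 1 2 3 16)| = 14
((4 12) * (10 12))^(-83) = (4 10 12)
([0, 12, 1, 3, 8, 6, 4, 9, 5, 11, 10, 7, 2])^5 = [0, 2, 12, 3, 8, 6, 4, 11, 5, 7, 10, 9, 1]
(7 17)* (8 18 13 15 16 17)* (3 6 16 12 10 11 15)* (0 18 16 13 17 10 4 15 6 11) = (0 18 17 7 8 16 10)(3 11 6 13)(4 15 12) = [18, 1, 2, 11, 15, 5, 13, 8, 16, 9, 0, 6, 4, 3, 14, 12, 10, 7, 17]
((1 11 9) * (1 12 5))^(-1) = ((1 11 9 12 5))^(-1) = (1 5 12 9 11)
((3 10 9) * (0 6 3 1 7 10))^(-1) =((0 6 3)(1 7 10 9))^(-1) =(0 3 6)(1 9 10 7)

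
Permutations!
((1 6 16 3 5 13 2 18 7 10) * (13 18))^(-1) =((1 6 16 3 5 18 7 10)(2 13))^(-1) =(1 10 7 18 5 3 16 6)(2 13)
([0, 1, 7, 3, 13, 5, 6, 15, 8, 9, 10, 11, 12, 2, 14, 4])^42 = [0, 1, 15, 3, 2, 5, 6, 4, 8, 9, 10, 11, 12, 7, 14, 13]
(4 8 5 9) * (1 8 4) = [0, 8, 2, 3, 4, 9, 6, 7, 5, 1] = (1 8 5 9)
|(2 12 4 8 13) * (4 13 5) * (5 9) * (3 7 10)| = 12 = |(2 12 13)(3 7 10)(4 8 9 5)|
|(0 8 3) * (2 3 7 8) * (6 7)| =3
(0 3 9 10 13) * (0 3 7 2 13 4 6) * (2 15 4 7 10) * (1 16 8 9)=(0 10 7 15 4 6)(1 16 8 9 2 13 3)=[10, 16, 13, 1, 6, 5, 0, 15, 9, 2, 7, 11, 12, 3, 14, 4, 8]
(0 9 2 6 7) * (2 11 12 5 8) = (0 9 11 12 5 8 2 6 7) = [9, 1, 6, 3, 4, 8, 7, 0, 2, 11, 10, 12, 5]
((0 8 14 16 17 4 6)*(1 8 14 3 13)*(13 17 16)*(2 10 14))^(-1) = ((0 2 10 14 13 1 8 3 17 4 6))^(-1) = (0 6 4 17 3 8 1 13 14 10 2)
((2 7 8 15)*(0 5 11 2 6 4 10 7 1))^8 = (0 2 5 1 11)(4 7 15)(6 10 8)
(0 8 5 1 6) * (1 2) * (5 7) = [8, 6, 1, 3, 4, 2, 0, 5, 7] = (0 8 7 5 2 1 6)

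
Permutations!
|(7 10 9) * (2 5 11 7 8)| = |(2 5 11 7 10 9 8)| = 7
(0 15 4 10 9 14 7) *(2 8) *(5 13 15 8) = (0 8 2 5 13 15 4 10 9 14 7) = [8, 1, 5, 3, 10, 13, 6, 0, 2, 14, 9, 11, 12, 15, 7, 4]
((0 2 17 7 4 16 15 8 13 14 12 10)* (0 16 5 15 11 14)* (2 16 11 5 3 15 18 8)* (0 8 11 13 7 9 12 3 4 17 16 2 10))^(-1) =((0 2 16 5 18 11 14 3 15 10 13 8 7 17 9 12))^(-1) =(0 12 9 17 7 8 13 10 15 3 14 11 18 5 16 2)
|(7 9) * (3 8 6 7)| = |(3 8 6 7 9)| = 5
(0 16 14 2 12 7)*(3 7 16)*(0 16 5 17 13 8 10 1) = (0 3 7 16 14 2 12 5 17 13 8 10 1) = [3, 0, 12, 7, 4, 17, 6, 16, 10, 9, 1, 11, 5, 8, 2, 15, 14, 13]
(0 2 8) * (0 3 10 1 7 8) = (0 2)(1 7 8 3 10) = [2, 7, 0, 10, 4, 5, 6, 8, 3, 9, 1]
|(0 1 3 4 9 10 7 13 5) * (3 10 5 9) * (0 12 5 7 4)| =30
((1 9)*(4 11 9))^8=(11)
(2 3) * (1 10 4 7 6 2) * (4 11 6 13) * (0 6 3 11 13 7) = [6, 10, 11, 1, 0, 5, 2, 7, 8, 9, 13, 3, 12, 4] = (0 6 2 11 3 1 10 13 4)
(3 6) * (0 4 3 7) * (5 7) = (0 4 3 6 5 7) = [4, 1, 2, 6, 3, 7, 5, 0]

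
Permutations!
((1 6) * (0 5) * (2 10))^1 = ((0 5)(1 6)(2 10))^1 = (0 5)(1 6)(2 10)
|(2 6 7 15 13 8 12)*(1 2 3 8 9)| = 21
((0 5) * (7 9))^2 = ((0 5)(7 9))^2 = (9)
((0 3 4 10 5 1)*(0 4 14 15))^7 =(0 15 14 3)(1 5 10 4)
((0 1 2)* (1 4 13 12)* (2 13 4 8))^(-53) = (0 8 2)(1 13 12)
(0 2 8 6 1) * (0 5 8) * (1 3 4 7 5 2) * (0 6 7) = (0 1 2 6 3 4)(5 8 7) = [1, 2, 6, 4, 0, 8, 3, 5, 7]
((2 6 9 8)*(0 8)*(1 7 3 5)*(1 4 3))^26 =(0 8 2 6 9)(3 4 5)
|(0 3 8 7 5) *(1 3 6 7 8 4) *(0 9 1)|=8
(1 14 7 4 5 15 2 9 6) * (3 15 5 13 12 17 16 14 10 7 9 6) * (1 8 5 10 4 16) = (1 4 13 12 17)(2 6 8 5 10 7 16 14 9 3 15) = [0, 4, 6, 15, 13, 10, 8, 16, 5, 3, 7, 11, 17, 12, 9, 2, 14, 1]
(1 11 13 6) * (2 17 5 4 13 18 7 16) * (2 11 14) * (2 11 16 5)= (1 14 11 18 7 5 4 13 6)(2 17)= [0, 14, 17, 3, 13, 4, 1, 5, 8, 9, 10, 18, 12, 6, 11, 15, 16, 2, 7]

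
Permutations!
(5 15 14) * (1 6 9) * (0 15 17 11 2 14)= (0 15)(1 6 9)(2 14 5 17 11)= [15, 6, 14, 3, 4, 17, 9, 7, 8, 1, 10, 2, 12, 13, 5, 0, 16, 11]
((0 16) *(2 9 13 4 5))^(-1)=((0 16)(2 9 13 4 5))^(-1)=(0 16)(2 5 4 13 9)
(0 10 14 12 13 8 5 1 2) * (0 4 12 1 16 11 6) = (0 10 14 1 2 4 12 13 8 5 16 11 6) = [10, 2, 4, 3, 12, 16, 0, 7, 5, 9, 14, 6, 13, 8, 1, 15, 11]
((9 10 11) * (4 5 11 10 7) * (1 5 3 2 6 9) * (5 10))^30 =((1 10 5 11)(2 6 9 7 4 3))^30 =(1 5)(10 11)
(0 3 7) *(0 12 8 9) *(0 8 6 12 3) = [0, 1, 2, 7, 4, 5, 12, 3, 9, 8, 10, 11, 6] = (3 7)(6 12)(8 9)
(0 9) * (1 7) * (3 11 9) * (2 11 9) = [3, 7, 11, 9, 4, 5, 6, 1, 8, 0, 10, 2] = (0 3 9)(1 7)(2 11)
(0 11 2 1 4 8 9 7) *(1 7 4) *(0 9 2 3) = (0 11 3)(2 7 9 4 8) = [11, 1, 7, 0, 8, 5, 6, 9, 2, 4, 10, 3]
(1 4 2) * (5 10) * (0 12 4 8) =(0 12 4 2 1 8)(5 10) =[12, 8, 1, 3, 2, 10, 6, 7, 0, 9, 5, 11, 4]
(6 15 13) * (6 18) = (6 15 13 18) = [0, 1, 2, 3, 4, 5, 15, 7, 8, 9, 10, 11, 12, 18, 14, 13, 16, 17, 6]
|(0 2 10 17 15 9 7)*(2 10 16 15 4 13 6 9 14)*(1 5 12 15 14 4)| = 12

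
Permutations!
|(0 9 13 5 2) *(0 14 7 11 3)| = |(0 9 13 5 2 14 7 11 3)| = 9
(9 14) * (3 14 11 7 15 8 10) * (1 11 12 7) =(1 11)(3 14 9 12 7 15 8 10) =[0, 11, 2, 14, 4, 5, 6, 15, 10, 12, 3, 1, 7, 13, 9, 8]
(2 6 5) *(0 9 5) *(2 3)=(0 9 5 3 2 6)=[9, 1, 6, 2, 4, 3, 0, 7, 8, 5]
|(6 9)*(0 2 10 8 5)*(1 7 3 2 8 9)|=|(0 8 5)(1 7 3 2 10 9 6)|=21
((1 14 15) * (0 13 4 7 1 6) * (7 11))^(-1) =(0 6 15 14 1 7 11 4 13)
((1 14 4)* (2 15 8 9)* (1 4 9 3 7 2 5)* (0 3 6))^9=((0 3 7 2 15 8 6)(1 14 9 5))^9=(0 7 15 6 3 2 8)(1 14 9 5)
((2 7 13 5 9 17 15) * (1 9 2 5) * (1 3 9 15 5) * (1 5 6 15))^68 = ((2 7 13 3 9 17 6 15 5))^68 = (2 17 7 6 13 15 3 5 9)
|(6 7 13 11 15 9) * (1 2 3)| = |(1 2 3)(6 7 13 11 15 9)| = 6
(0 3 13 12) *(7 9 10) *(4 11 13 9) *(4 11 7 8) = (0 3 9 10 8 4 7 11 13 12) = [3, 1, 2, 9, 7, 5, 6, 11, 4, 10, 8, 13, 0, 12]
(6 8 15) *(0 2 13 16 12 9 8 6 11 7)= [2, 1, 13, 3, 4, 5, 6, 0, 15, 8, 10, 7, 9, 16, 14, 11, 12]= (0 2 13 16 12 9 8 15 11 7)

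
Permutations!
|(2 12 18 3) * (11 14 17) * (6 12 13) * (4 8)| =|(2 13 6 12 18 3)(4 8)(11 14 17)| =6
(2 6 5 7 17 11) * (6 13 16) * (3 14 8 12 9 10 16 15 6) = (2 13 15 6 5 7 17 11)(3 14 8 12 9 10 16) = [0, 1, 13, 14, 4, 7, 5, 17, 12, 10, 16, 2, 9, 15, 8, 6, 3, 11]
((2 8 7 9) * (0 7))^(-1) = (0 8 2 9 7)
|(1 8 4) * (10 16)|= 6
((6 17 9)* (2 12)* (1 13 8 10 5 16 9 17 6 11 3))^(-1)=(17)(1 3 11 9 16 5 10 8 13)(2 12)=((17)(1 13 8 10 5 16 9 11 3)(2 12))^(-1)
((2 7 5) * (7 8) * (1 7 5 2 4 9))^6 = ((1 7 2 8 5 4 9))^6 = (1 9 4 5 8 2 7)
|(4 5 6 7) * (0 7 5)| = 6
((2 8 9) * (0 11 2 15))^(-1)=(0 15 9 8 2 11)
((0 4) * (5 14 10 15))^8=(15)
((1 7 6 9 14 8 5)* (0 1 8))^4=(0 9 7)(1 14 6)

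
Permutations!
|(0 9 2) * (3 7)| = |(0 9 2)(3 7)| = 6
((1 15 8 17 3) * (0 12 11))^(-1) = (0 11 12)(1 3 17 8 15)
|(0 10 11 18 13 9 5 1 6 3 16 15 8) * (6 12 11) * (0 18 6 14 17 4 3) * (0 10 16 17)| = |(0 16 15 8 18 13 9 5 1 12 11 6 10 14)(3 17 4)| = 42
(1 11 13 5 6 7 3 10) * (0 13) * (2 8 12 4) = (0 13 5 6 7 3 10 1 11)(2 8 12 4) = [13, 11, 8, 10, 2, 6, 7, 3, 12, 9, 1, 0, 4, 5]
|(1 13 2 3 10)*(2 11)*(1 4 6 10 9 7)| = 21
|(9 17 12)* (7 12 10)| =|(7 12 9 17 10)| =5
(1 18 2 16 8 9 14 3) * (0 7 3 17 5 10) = (0 7 3 1 18 2 16 8 9 14 17 5 10) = [7, 18, 16, 1, 4, 10, 6, 3, 9, 14, 0, 11, 12, 13, 17, 15, 8, 5, 2]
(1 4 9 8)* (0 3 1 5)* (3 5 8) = (0 5)(1 4 9 3) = [5, 4, 2, 1, 9, 0, 6, 7, 8, 3]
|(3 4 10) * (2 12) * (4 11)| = 4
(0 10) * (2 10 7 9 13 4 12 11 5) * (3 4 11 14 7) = [3, 1, 10, 4, 12, 2, 6, 9, 8, 13, 0, 5, 14, 11, 7] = (0 3 4 12 14 7 9 13 11 5 2 10)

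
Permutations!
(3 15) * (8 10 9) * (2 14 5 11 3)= (2 14 5 11 3 15)(8 10 9)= [0, 1, 14, 15, 4, 11, 6, 7, 10, 8, 9, 3, 12, 13, 5, 2]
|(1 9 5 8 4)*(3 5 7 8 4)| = 7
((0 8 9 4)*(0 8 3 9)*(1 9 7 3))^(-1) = ((0 1 9 4 8)(3 7))^(-1) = (0 8 4 9 1)(3 7)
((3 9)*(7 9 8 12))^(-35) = ((3 8 12 7 9))^(-35) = (12)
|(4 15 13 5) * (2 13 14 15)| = |(2 13 5 4)(14 15)| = 4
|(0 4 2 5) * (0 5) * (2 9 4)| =|(0 2)(4 9)| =2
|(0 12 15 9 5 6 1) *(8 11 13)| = 21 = |(0 12 15 9 5 6 1)(8 11 13)|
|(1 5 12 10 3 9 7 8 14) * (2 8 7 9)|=8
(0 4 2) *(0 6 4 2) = (0 2 6 4) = [2, 1, 6, 3, 0, 5, 4]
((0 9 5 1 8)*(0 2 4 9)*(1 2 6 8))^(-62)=((2 4 9 5)(6 8))^(-62)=(2 9)(4 5)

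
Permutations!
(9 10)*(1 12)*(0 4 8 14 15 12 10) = (0 4 8 14 15 12 1 10 9) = [4, 10, 2, 3, 8, 5, 6, 7, 14, 0, 9, 11, 1, 13, 15, 12]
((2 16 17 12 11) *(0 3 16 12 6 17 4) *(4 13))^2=(17)(0 16 4 3 13)(2 11 12)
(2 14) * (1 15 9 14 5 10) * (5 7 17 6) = [0, 15, 7, 3, 4, 10, 5, 17, 8, 14, 1, 11, 12, 13, 2, 9, 16, 6] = (1 15 9 14 2 7 17 6 5 10)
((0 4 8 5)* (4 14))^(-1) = ((0 14 4 8 5))^(-1) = (0 5 8 4 14)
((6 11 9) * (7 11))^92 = (11)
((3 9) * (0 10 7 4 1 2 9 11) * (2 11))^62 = ((0 10 7 4 1 11)(2 9 3))^62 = (0 7 1)(2 3 9)(4 11 10)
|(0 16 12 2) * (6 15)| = |(0 16 12 2)(6 15)| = 4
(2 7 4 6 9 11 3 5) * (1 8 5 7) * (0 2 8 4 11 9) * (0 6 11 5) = (0 2 1 4 11 3 7 5 8) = [2, 4, 1, 7, 11, 8, 6, 5, 0, 9, 10, 3]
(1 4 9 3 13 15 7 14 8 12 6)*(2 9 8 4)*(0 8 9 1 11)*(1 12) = (0 8 1 2 12 6 11)(3 13 15 7 14 4 9) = [8, 2, 12, 13, 9, 5, 11, 14, 1, 3, 10, 0, 6, 15, 4, 7]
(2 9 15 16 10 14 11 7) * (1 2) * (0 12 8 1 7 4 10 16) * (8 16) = [12, 2, 9, 3, 10, 5, 6, 7, 1, 15, 14, 4, 16, 13, 11, 0, 8] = (0 12 16 8 1 2 9 15)(4 10 14 11)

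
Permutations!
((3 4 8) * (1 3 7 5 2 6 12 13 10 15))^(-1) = (1 15 10 13 12 6 2 5 7 8 4 3)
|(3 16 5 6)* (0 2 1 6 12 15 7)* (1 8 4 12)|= |(0 2 8 4 12 15 7)(1 6 3 16 5)|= 35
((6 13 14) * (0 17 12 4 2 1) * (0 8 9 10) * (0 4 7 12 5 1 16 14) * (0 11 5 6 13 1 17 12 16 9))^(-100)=((0 12 7 16 14 13 11 5 17 6 1 8)(2 9 10 4))^(-100)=(0 17 14)(1 11 7)(5 16 8)(6 13 12)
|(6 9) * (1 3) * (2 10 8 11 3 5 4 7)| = 18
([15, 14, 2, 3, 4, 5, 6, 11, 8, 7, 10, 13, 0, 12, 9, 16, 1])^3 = [1, 7, 2, 3, 4, 5, 6, 12, 8, 13, 10, 0, 16, 15, 11, 14, 9]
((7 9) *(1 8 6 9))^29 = ((1 8 6 9 7))^29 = (1 7 9 6 8)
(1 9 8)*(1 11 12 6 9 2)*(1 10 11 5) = (1 2 10 11 12 6 9 8 5) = [0, 2, 10, 3, 4, 1, 9, 7, 5, 8, 11, 12, 6]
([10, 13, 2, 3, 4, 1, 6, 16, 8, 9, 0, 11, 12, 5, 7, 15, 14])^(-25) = (0 10)(1 5 13)(7 14 16)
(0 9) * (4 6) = (0 9)(4 6) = [9, 1, 2, 3, 6, 5, 4, 7, 8, 0]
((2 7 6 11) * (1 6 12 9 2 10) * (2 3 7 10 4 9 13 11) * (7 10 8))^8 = (1 4 7)(2 3 13)(6 9 12)(8 10 11)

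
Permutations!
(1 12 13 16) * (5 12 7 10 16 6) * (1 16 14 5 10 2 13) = (16)(1 7 2 13 6 10 14 5 12) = [0, 7, 13, 3, 4, 12, 10, 2, 8, 9, 14, 11, 1, 6, 5, 15, 16]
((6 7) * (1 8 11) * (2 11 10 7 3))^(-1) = ((1 8 10 7 6 3 2 11))^(-1) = (1 11 2 3 6 7 10 8)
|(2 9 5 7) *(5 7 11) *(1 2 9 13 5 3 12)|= |(1 2 13 5 11 3 12)(7 9)|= 14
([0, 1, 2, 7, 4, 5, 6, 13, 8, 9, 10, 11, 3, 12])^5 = (3 7 13 12)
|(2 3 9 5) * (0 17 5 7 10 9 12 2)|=3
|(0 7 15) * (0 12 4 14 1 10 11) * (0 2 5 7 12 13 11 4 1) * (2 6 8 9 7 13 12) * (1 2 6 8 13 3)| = |(0 6 13 11 8 9 7 15 12 2 5 3 1 10 4 14)| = 16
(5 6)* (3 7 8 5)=(3 7 8 5 6)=[0, 1, 2, 7, 4, 6, 3, 8, 5]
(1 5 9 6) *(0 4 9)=(0 4 9 6 1 5)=[4, 5, 2, 3, 9, 0, 1, 7, 8, 6]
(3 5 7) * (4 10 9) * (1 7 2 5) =[0, 7, 5, 1, 10, 2, 6, 3, 8, 4, 9] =(1 7 3)(2 5)(4 10 9)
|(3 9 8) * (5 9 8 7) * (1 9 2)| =10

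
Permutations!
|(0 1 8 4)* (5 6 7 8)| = |(0 1 5 6 7 8 4)| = 7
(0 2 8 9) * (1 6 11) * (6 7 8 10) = [2, 7, 10, 3, 4, 5, 11, 8, 9, 0, 6, 1] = (0 2 10 6 11 1 7 8 9)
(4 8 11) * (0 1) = [1, 0, 2, 3, 8, 5, 6, 7, 11, 9, 10, 4] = (0 1)(4 8 11)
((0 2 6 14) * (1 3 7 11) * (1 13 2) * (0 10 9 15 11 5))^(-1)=(0 5 7 3 1)(2 13 11 15 9 10 14 6)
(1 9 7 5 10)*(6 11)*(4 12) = [0, 9, 2, 3, 12, 10, 11, 5, 8, 7, 1, 6, 4] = (1 9 7 5 10)(4 12)(6 11)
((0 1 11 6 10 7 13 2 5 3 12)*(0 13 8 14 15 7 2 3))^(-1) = ((0 1 11 6 10 2 5)(3 12 13)(7 8 14 15))^(-1) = (0 5 2 10 6 11 1)(3 13 12)(7 15 14 8)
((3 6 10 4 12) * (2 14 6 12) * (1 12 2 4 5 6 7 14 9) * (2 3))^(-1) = (1 9 2 12)(5 10 6)(7 14)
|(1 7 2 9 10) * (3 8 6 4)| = 20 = |(1 7 2 9 10)(3 8 6 4)|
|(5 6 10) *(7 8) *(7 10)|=|(5 6 7 8 10)|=5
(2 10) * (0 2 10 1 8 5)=(10)(0 2 1 8 5)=[2, 8, 1, 3, 4, 0, 6, 7, 5, 9, 10]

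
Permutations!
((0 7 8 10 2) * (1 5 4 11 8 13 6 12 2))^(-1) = ((0 7 13 6 12 2)(1 5 4 11 8 10))^(-1) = (0 2 12 6 13 7)(1 10 8 11 4 5)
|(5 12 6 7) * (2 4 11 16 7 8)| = 9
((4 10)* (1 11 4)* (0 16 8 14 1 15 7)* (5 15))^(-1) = (0 7 15 5 10 4 11 1 14 8 16)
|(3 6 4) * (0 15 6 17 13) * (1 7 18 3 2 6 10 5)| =|(0 15 10 5 1 7 18 3 17 13)(2 6 4)| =30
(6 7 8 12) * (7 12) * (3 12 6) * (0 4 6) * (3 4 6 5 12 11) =(0 6)(3 11)(4 5 12)(7 8) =[6, 1, 2, 11, 5, 12, 0, 8, 7, 9, 10, 3, 4]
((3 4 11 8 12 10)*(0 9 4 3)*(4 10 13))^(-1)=((0 9 10)(4 11 8 12 13))^(-1)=(0 10 9)(4 13 12 8 11)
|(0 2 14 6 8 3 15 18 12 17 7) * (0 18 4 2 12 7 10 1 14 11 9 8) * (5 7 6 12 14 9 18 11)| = 17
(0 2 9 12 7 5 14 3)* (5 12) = (0 2 9 5 14 3)(7 12) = [2, 1, 9, 0, 4, 14, 6, 12, 8, 5, 10, 11, 7, 13, 3]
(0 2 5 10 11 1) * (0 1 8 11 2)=(2 5 10)(8 11)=[0, 1, 5, 3, 4, 10, 6, 7, 11, 9, 2, 8]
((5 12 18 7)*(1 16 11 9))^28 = ((1 16 11 9)(5 12 18 7))^28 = (18)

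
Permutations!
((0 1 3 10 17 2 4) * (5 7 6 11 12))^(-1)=(0 4 2 17 10 3 1)(5 12 11 6 7)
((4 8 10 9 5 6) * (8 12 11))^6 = ((4 12 11 8 10 9 5 6))^6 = (4 5 10 11)(6 9 8 12)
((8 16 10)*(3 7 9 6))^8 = ((3 7 9 6)(8 16 10))^8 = (8 10 16)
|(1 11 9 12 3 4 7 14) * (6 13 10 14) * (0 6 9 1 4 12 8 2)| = 10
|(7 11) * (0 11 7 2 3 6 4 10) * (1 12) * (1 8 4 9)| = 11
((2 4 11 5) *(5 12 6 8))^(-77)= ((2 4 11 12 6 8 5))^(-77)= (12)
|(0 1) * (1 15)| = 3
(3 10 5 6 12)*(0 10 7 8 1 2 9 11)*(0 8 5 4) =(0 10 4)(1 2 9 11 8)(3 7 5 6 12) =[10, 2, 9, 7, 0, 6, 12, 5, 1, 11, 4, 8, 3]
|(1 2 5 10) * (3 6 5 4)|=|(1 2 4 3 6 5 10)|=7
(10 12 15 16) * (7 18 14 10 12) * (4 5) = [0, 1, 2, 3, 5, 4, 6, 18, 8, 9, 7, 11, 15, 13, 10, 16, 12, 17, 14] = (4 5)(7 18 14 10)(12 15 16)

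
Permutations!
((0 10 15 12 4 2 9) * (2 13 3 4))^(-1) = (0 9 2 12 15 10)(3 13 4) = ((0 10 15 12 2 9)(3 4 13))^(-1)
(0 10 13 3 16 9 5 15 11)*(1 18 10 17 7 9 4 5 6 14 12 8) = (0 17 7 9 6 14 12 8 1 18 10 13 3 16 4 5 15 11) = [17, 18, 2, 16, 5, 15, 14, 9, 1, 6, 13, 0, 8, 3, 12, 11, 4, 7, 10]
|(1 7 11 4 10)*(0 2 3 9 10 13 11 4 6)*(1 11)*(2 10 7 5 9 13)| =8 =|(0 10 11 6)(1 5 9 7 4 2 3 13)|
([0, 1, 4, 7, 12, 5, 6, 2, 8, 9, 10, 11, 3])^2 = [0, 1, 12, 2, 3, 5, 6, 4, 8, 9, 10, 11, 7]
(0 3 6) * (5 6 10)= (0 3 10 5 6)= [3, 1, 2, 10, 4, 6, 0, 7, 8, 9, 5]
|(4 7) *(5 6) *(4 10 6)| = 5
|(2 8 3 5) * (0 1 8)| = 6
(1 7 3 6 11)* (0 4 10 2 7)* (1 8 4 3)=(0 3 6 11 8 4 10 2 7 1)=[3, 0, 7, 6, 10, 5, 11, 1, 4, 9, 2, 8]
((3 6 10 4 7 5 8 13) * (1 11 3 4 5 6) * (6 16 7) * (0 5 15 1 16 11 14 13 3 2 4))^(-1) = ((0 5 8 3 16 7 11 2 4 6 10 15 1 14 13))^(-1) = (0 13 14 1 15 10 6 4 2 11 7 16 3 8 5)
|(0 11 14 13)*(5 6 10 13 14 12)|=7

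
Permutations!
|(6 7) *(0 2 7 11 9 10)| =7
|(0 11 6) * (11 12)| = |(0 12 11 6)| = 4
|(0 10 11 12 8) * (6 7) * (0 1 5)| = |(0 10 11 12 8 1 5)(6 7)| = 14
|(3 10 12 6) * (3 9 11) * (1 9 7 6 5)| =14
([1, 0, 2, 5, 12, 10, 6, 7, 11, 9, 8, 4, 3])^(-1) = (0 1)(3 12 4 11 8 10 5)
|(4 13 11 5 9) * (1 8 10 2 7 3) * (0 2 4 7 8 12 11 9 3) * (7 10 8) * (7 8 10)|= |(0 2 8 10 4 13 9 7)(1 12 11 5 3)|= 40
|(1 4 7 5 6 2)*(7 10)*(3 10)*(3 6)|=|(1 4 6 2)(3 10 7 5)|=4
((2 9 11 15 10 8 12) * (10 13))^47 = (2 12 8 10 13 15 11 9) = ((2 9 11 15 13 10 8 12))^47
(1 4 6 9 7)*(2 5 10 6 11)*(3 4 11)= (1 11 2 5 10 6 9 7)(3 4)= [0, 11, 5, 4, 3, 10, 9, 1, 8, 7, 6, 2]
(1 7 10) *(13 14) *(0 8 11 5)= [8, 7, 2, 3, 4, 0, 6, 10, 11, 9, 1, 5, 12, 14, 13]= (0 8 11 5)(1 7 10)(13 14)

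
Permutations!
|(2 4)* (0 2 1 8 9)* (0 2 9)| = |(0 9 2 4 1 8)| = 6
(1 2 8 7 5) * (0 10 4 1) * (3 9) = [10, 2, 8, 9, 1, 0, 6, 5, 7, 3, 4] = (0 10 4 1 2 8 7 5)(3 9)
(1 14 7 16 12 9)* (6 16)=(1 14 7 6 16 12 9)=[0, 14, 2, 3, 4, 5, 16, 6, 8, 1, 10, 11, 9, 13, 7, 15, 12]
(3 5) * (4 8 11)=(3 5)(4 8 11)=[0, 1, 2, 5, 8, 3, 6, 7, 11, 9, 10, 4]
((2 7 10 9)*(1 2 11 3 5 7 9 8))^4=(1 3 8 11 10 9 7 2 5)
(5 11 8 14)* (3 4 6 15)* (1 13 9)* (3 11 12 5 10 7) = (1 13 9)(3 4 6 15 11 8 14 10 7)(5 12) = [0, 13, 2, 4, 6, 12, 15, 3, 14, 1, 7, 8, 5, 9, 10, 11]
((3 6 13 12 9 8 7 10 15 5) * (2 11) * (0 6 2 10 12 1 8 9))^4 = (0 8 6 7 13 12 1)(2 5 10)(3 15 11)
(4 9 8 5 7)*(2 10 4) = (2 10 4 9 8 5 7) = [0, 1, 10, 3, 9, 7, 6, 2, 5, 8, 4]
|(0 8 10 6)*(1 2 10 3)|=|(0 8 3 1 2 10 6)|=7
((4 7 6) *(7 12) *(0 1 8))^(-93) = ((0 1 8)(4 12 7 6))^(-93) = (4 6 7 12)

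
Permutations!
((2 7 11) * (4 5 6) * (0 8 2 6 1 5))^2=((0 8 2 7 11 6 4)(1 5))^2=(0 2 11 4 8 7 6)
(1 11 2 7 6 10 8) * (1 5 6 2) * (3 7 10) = (1 11)(2 10 8 5 6 3 7) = [0, 11, 10, 7, 4, 6, 3, 2, 5, 9, 8, 1]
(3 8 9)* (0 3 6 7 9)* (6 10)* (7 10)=(0 3 8)(6 10)(7 9)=[3, 1, 2, 8, 4, 5, 10, 9, 0, 7, 6]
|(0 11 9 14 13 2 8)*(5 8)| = |(0 11 9 14 13 2 5 8)| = 8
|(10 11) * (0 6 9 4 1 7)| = 6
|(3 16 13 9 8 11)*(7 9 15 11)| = |(3 16 13 15 11)(7 9 8)| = 15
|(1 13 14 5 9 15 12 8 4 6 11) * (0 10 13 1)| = |(0 10 13 14 5 9 15 12 8 4 6 11)| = 12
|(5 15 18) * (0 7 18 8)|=6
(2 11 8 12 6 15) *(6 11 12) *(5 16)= [0, 1, 12, 3, 4, 16, 15, 7, 6, 9, 10, 8, 11, 13, 14, 2, 5]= (2 12 11 8 6 15)(5 16)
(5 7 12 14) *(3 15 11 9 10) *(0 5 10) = (0 5 7 12 14 10 3 15 11 9) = [5, 1, 2, 15, 4, 7, 6, 12, 8, 0, 3, 9, 14, 13, 10, 11]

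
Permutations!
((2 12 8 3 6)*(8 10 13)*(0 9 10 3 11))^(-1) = (0 11 8 13 10 9)(2 6 3 12)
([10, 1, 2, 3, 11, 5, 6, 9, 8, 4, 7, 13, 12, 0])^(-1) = (0 13 11 4 9 7 10)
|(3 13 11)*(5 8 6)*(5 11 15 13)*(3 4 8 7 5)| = |(4 8 6 11)(5 7)(13 15)| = 4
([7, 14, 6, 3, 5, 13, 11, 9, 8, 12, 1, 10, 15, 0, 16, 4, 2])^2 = (0 9 15 5)(1 16 6 10 14 2 11)(4 13 7 12)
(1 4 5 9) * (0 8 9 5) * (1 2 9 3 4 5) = [8, 5, 9, 4, 0, 1, 6, 7, 3, 2] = (0 8 3 4)(1 5)(2 9)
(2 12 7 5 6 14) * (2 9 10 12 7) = (2 7 5 6 14 9 10 12) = [0, 1, 7, 3, 4, 6, 14, 5, 8, 10, 12, 11, 2, 13, 9]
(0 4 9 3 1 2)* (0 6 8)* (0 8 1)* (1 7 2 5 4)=[1, 5, 6, 0, 9, 4, 7, 2, 8, 3]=(0 1 5 4 9 3)(2 6 7)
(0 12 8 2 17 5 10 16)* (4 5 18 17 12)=(0 4 5 10 16)(2 12 8)(17 18)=[4, 1, 12, 3, 5, 10, 6, 7, 2, 9, 16, 11, 8, 13, 14, 15, 0, 18, 17]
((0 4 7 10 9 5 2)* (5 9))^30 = ((0 4 7 10 5 2))^30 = (10)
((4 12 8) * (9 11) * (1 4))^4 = (12) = ((1 4 12 8)(9 11))^4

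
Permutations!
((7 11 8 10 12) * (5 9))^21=(5 9)(7 11 8 10 12)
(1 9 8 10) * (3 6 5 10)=(1 9 8 3 6 5 10)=[0, 9, 2, 6, 4, 10, 5, 7, 3, 8, 1]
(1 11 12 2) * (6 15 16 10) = (1 11 12 2)(6 15 16 10) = [0, 11, 1, 3, 4, 5, 15, 7, 8, 9, 6, 12, 2, 13, 14, 16, 10]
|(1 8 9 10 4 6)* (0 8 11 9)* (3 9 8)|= |(0 3 9 10 4 6 1 11 8)|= 9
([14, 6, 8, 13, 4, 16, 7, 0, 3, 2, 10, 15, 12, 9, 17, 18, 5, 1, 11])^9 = (18)(0 1)(2 9 13 3 8)(5 16)(6 14)(7 17)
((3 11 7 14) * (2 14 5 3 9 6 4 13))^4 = (2 4 9)(6 14 13)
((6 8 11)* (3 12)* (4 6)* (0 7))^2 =((0 7)(3 12)(4 6 8 11))^2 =(12)(4 8)(6 11)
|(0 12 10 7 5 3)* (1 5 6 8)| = 9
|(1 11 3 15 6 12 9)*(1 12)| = |(1 11 3 15 6)(9 12)| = 10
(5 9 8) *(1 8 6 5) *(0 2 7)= (0 2 7)(1 8)(5 9 6)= [2, 8, 7, 3, 4, 9, 5, 0, 1, 6]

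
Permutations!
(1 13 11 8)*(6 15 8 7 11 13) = [0, 6, 2, 3, 4, 5, 15, 11, 1, 9, 10, 7, 12, 13, 14, 8] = (1 6 15 8)(7 11)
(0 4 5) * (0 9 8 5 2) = (0 4 2)(5 9 8) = [4, 1, 0, 3, 2, 9, 6, 7, 5, 8]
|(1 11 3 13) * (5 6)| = 4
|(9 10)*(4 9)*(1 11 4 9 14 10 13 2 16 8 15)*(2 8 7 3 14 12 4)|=|(1 11 2 16 7 3 14 10 9 13 8 15)(4 12)|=12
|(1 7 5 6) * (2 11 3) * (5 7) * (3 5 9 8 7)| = 9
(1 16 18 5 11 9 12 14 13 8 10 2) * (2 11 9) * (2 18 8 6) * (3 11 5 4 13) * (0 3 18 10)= (0 3 11 10 5 9 12 14 18 4 13 6 2 1 16 8)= [3, 16, 1, 11, 13, 9, 2, 7, 0, 12, 5, 10, 14, 6, 18, 15, 8, 17, 4]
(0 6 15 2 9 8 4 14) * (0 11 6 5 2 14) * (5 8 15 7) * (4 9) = (0 8 9 15 14 11 6 7 5 2 4) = [8, 1, 4, 3, 0, 2, 7, 5, 9, 15, 10, 6, 12, 13, 11, 14]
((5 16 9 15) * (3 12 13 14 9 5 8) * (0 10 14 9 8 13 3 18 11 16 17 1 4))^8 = (0 17 11 14 4 5 18 10 1 16 8)(9 13 15)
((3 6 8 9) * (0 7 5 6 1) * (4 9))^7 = (0 3 4 6 7 1 9 8 5)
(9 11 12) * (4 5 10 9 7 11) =(4 5 10 9)(7 11 12) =[0, 1, 2, 3, 5, 10, 6, 11, 8, 4, 9, 12, 7]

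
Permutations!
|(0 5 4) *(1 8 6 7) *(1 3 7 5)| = 6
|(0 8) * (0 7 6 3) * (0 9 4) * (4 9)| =|(9)(0 8 7 6 3 4)| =6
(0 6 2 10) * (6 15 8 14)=(0 15 8 14 6 2 10)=[15, 1, 10, 3, 4, 5, 2, 7, 14, 9, 0, 11, 12, 13, 6, 8]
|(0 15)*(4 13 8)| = |(0 15)(4 13 8)| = 6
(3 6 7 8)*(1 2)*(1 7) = (1 2 7 8 3 6) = [0, 2, 7, 6, 4, 5, 1, 8, 3]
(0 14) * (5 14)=(0 5 14)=[5, 1, 2, 3, 4, 14, 6, 7, 8, 9, 10, 11, 12, 13, 0]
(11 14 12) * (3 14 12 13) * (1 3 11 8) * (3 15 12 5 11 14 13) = (1 15 12 8)(3 13 14)(5 11) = [0, 15, 2, 13, 4, 11, 6, 7, 1, 9, 10, 5, 8, 14, 3, 12]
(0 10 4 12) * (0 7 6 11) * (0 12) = (0 10 4)(6 11 12 7) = [10, 1, 2, 3, 0, 5, 11, 6, 8, 9, 4, 12, 7]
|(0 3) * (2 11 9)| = 6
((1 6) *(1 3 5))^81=((1 6 3 5))^81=(1 6 3 5)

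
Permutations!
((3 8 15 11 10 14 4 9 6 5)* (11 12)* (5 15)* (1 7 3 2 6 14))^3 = ((1 7 3 8 5 2 6 15 12 11 10)(4 9 14))^3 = (1 8 6 11 7 5 15 10 3 2 12)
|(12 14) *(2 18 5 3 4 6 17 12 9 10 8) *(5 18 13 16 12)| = 40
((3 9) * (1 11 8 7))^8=((1 11 8 7)(3 9))^8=(11)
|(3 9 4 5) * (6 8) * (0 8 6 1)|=|(0 8 1)(3 9 4 5)|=12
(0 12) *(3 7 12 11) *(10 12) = [11, 1, 2, 7, 4, 5, 6, 10, 8, 9, 12, 3, 0] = (0 11 3 7 10 12)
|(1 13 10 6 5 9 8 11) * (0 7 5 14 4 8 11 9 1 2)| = |(0 7 5 1 13 10 6 14 4 8 9 11 2)| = 13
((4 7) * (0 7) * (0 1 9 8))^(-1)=((0 7 4 1 9 8))^(-1)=(0 8 9 1 4 7)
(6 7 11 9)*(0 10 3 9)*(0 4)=(0 10 3 9 6 7 11 4)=[10, 1, 2, 9, 0, 5, 7, 11, 8, 6, 3, 4]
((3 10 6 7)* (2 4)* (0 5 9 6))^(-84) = (10)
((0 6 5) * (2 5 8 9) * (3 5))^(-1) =(0 5 3 2 9 8 6)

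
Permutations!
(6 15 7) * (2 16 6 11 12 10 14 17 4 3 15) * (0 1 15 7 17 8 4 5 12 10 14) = (0 1 15 17 5 12 14 8 4 3 7 11 10)(2 16 6) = [1, 15, 16, 7, 3, 12, 2, 11, 4, 9, 0, 10, 14, 13, 8, 17, 6, 5]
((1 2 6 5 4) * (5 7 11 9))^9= (1 2 6 7 11 9 5 4)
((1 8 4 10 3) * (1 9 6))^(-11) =(1 10 6 4 9 8 3)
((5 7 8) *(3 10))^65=(3 10)(5 8 7)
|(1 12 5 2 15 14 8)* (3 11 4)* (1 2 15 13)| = |(1 12 5 15 14 8 2 13)(3 11 4)| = 24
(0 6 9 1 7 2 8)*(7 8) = (0 6 9 1 8)(2 7) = [6, 8, 7, 3, 4, 5, 9, 2, 0, 1]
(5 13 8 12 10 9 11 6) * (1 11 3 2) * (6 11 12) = (1 12 10 9 3 2)(5 13 8 6) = [0, 12, 1, 2, 4, 13, 5, 7, 6, 3, 9, 11, 10, 8]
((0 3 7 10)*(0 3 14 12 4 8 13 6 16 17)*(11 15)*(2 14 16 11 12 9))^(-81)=((0 16 17)(2 14 9)(3 7 10)(4 8 13 6 11 15 12))^(-81)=(17)(4 6 12 13 15 8 11)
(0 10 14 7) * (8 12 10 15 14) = (0 15 14 7)(8 12 10) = [15, 1, 2, 3, 4, 5, 6, 0, 12, 9, 8, 11, 10, 13, 7, 14]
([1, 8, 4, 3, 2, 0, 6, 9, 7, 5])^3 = [7, 9, 4, 3, 2, 8, 6, 0, 5, 1]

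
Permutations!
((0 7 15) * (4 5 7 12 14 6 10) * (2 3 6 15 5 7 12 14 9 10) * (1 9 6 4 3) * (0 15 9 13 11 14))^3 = (15)(1 14 3 5 2 11 10 7 6 13 9 4 12) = ((15)(1 13 11 14 9 10 3 4 7 5 12 6 2))^3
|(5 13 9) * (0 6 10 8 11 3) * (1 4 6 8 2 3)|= |(0 8 11 1 4 6 10 2 3)(5 13 9)|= 9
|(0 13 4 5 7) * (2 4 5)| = 4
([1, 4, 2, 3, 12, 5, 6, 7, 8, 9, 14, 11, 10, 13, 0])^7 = [1, 4, 2, 3, 12, 5, 6, 7, 8, 9, 14, 11, 10, 13, 0]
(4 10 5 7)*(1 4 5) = (1 4 10)(5 7) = [0, 4, 2, 3, 10, 7, 6, 5, 8, 9, 1]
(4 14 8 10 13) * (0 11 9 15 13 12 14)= (0 11 9 15 13 4)(8 10 12 14)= [11, 1, 2, 3, 0, 5, 6, 7, 10, 15, 12, 9, 14, 4, 8, 13]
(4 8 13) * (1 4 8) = (1 4)(8 13) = [0, 4, 2, 3, 1, 5, 6, 7, 13, 9, 10, 11, 12, 8]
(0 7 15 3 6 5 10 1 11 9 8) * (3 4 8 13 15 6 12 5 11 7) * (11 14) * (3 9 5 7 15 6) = [9, 15, 2, 12, 8, 10, 14, 3, 0, 13, 1, 5, 7, 6, 11, 4] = (0 9 13 6 14 11 5 10 1 15 4 8)(3 12 7)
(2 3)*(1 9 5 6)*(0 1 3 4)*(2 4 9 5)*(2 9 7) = (9)(0 1 5 6 3 4)(2 7) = [1, 5, 7, 4, 0, 6, 3, 2, 8, 9]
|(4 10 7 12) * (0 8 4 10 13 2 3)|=6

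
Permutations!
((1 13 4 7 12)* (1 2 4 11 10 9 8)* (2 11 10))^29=((1 13 10 9 8)(2 4 7 12 11))^29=(1 8 9 10 13)(2 11 12 7 4)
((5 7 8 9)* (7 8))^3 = (9)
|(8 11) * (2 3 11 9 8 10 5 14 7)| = |(2 3 11 10 5 14 7)(8 9)| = 14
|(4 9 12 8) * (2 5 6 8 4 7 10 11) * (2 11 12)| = 9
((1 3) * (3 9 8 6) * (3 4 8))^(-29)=((1 9 3)(4 8 6))^(-29)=(1 9 3)(4 8 6)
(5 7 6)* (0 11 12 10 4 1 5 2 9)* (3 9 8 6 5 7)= [11, 7, 8, 9, 1, 3, 2, 5, 6, 0, 4, 12, 10]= (0 11 12 10 4 1 7 5 3 9)(2 8 6)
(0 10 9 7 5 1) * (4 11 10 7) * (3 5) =(0 7 3 5 1)(4 11 10 9) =[7, 0, 2, 5, 11, 1, 6, 3, 8, 4, 9, 10]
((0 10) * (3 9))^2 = (10)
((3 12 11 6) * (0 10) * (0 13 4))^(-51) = (0 10 13 4)(3 12 11 6)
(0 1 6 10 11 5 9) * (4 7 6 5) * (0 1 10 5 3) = [10, 3, 2, 0, 7, 9, 5, 6, 8, 1, 11, 4] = (0 10 11 4 7 6 5 9 1 3)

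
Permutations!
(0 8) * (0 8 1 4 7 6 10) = (0 1 4 7 6 10) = [1, 4, 2, 3, 7, 5, 10, 6, 8, 9, 0]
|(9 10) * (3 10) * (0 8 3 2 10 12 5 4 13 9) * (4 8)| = 12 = |(0 4 13 9 2 10)(3 12 5 8)|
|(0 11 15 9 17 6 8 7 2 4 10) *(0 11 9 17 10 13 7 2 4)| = |(0 9 10 11 15 17 6 8 2)(4 13 7)| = 9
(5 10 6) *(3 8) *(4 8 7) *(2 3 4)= (2 3 7)(4 8)(5 10 6)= [0, 1, 3, 7, 8, 10, 5, 2, 4, 9, 6]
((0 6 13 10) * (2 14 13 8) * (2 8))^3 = (0 14)(2 10)(6 13)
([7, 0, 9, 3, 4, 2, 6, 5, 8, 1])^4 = (0 9 5)(1 2 7)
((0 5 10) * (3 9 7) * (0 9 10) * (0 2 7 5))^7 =((2 7 3 10 9 5))^7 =(2 7 3 10 9 5)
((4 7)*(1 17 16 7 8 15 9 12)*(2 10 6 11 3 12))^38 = ((1 17 16 7 4 8 15 9 2 10 6 11 3 12))^38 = (1 6 15 16 3 2 4)(7 12 10 8 17 11 9)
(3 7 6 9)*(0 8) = [8, 1, 2, 7, 4, 5, 9, 6, 0, 3] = (0 8)(3 7 6 9)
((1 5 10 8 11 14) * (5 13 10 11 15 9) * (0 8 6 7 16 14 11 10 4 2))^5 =((0 8 15 9 5 10 6 7 16 14 1 13 4 2))^5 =(0 10 1 8 6 13 15 7 4 9 16 2 5 14)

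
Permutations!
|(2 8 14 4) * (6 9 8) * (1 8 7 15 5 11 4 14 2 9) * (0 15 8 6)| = 18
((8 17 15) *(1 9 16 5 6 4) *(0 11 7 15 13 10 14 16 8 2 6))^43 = (0 13 4 11 10 1 7 14 9 15 16 8 2 5 17 6)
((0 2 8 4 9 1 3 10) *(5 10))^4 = ((0 2 8 4 9 1 3 5 10))^4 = (0 9 10 4 5 8 3 2 1)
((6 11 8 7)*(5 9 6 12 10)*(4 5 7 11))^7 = ((4 5 9 6)(7 12 10)(8 11))^7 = (4 6 9 5)(7 12 10)(8 11)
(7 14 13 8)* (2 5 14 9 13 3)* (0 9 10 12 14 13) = (0 9)(2 5 13 8 7 10 12 14 3) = [9, 1, 5, 2, 4, 13, 6, 10, 7, 0, 12, 11, 14, 8, 3]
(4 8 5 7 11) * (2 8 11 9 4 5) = (2 8)(4 11 5 7 9) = [0, 1, 8, 3, 11, 7, 6, 9, 2, 4, 10, 5]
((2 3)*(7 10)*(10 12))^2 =(7 10 12)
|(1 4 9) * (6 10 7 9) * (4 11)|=|(1 11 4 6 10 7 9)|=7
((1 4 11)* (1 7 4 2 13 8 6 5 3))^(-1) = (1 3 5 6 8 13 2)(4 7 11)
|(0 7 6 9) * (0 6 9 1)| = |(0 7 9 6 1)| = 5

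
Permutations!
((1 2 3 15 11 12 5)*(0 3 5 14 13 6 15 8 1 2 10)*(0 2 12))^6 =((0 3 8 1 10 2 5 12 14 13 6 15 11))^6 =(0 5 11 2 15 10 6 1 13 8 14 3 12)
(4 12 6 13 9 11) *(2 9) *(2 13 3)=[0, 1, 9, 2, 12, 5, 3, 7, 8, 11, 10, 4, 6, 13]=(13)(2 9 11 4 12 6 3)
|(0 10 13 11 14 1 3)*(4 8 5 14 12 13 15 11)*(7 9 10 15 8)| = |(0 15 11 12 13 4 7 9 10 8 5 14 1 3)| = 14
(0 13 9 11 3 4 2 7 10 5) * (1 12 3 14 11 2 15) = (0 13 9 2 7 10 5)(1 12 3 4 15)(11 14) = [13, 12, 7, 4, 15, 0, 6, 10, 8, 2, 5, 14, 3, 9, 11, 1]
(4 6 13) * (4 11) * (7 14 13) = (4 6 7 14 13 11) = [0, 1, 2, 3, 6, 5, 7, 14, 8, 9, 10, 4, 12, 11, 13]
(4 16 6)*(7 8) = (4 16 6)(7 8) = [0, 1, 2, 3, 16, 5, 4, 8, 7, 9, 10, 11, 12, 13, 14, 15, 6]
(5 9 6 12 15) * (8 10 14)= [0, 1, 2, 3, 4, 9, 12, 7, 10, 6, 14, 11, 15, 13, 8, 5]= (5 9 6 12 15)(8 10 14)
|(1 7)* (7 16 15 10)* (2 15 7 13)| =|(1 16 7)(2 15 10 13)| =12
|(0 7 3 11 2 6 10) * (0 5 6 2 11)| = 3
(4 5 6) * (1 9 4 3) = (1 9 4 5 6 3) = [0, 9, 2, 1, 5, 6, 3, 7, 8, 4]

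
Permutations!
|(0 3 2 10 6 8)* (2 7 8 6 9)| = 12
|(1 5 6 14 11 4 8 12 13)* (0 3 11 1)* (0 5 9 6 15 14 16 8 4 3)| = |(1 9 6 16 8 12 13 5 15 14)(3 11)| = 10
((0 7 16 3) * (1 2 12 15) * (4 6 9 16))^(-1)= ((0 7 4 6 9 16 3)(1 2 12 15))^(-1)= (0 3 16 9 6 4 7)(1 15 12 2)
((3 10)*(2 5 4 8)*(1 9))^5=((1 9)(2 5 4 8)(3 10))^5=(1 9)(2 5 4 8)(3 10)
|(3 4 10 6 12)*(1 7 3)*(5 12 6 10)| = |(1 7 3 4 5 12)| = 6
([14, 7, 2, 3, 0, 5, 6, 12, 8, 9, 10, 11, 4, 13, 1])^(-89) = [14, 7, 2, 3, 0, 5, 6, 12, 8, 9, 10, 11, 4, 13, 1]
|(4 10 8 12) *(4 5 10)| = |(5 10 8 12)| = 4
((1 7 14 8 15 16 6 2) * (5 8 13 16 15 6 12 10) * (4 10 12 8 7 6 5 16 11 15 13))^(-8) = (1 6 2)(4 14 7 5 8 16 10)(11 15 13)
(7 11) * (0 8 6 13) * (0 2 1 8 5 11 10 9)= [5, 8, 1, 3, 4, 11, 13, 10, 6, 0, 9, 7, 12, 2]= (0 5 11 7 10 9)(1 8 6 13 2)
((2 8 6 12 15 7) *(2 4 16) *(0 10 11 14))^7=(0 14 11 10)(2 16 4 7 15 12 6 8)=((0 10 11 14)(2 8 6 12 15 7 4 16))^7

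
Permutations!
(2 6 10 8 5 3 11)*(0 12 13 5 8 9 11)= (0 12 13 5 3)(2 6 10 9 11)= [12, 1, 6, 0, 4, 3, 10, 7, 8, 11, 9, 2, 13, 5]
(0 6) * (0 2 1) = (0 6 2 1) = [6, 0, 1, 3, 4, 5, 2]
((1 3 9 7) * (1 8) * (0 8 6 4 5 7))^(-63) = (0 1 9 8 3)(4 5 7 6)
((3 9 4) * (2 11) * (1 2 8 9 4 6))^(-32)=((1 2 11 8 9 6)(3 4))^(-32)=(1 9 11)(2 6 8)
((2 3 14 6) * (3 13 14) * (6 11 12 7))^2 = (2 14 12 6 13 11 7)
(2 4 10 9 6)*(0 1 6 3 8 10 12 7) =[1, 6, 4, 8, 12, 5, 2, 0, 10, 3, 9, 11, 7] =(0 1 6 2 4 12 7)(3 8 10 9)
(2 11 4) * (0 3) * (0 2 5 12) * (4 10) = [3, 1, 11, 2, 5, 12, 6, 7, 8, 9, 4, 10, 0] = (0 3 2 11 10 4 5 12)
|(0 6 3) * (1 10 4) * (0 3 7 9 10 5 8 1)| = |(0 6 7 9 10 4)(1 5 8)| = 6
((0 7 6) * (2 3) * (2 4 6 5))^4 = ((0 7 5 2 3 4 6))^4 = (0 3 7 4 5 6 2)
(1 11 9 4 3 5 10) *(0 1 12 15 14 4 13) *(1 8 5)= (0 8 5 10 12 15 14 4 3 1 11 9 13)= [8, 11, 2, 1, 3, 10, 6, 7, 5, 13, 12, 9, 15, 0, 4, 14]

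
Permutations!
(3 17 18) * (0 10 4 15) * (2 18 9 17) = (0 10 4 15)(2 18 3)(9 17) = [10, 1, 18, 2, 15, 5, 6, 7, 8, 17, 4, 11, 12, 13, 14, 0, 16, 9, 3]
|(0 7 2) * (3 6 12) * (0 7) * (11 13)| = |(2 7)(3 6 12)(11 13)| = 6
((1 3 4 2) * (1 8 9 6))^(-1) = (1 6 9 8 2 4 3)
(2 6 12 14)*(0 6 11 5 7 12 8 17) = (0 6 8 17)(2 11 5 7 12 14) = [6, 1, 11, 3, 4, 7, 8, 12, 17, 9, 10, 5, 14, 13, 2, 15, 16, 0]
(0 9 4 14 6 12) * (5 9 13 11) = (0 13 11 5 9 4 14 6 12) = [13, 1, 2, 3, 14, 9, 12, 7, 8, 4, 10, 5, 0, 11, 6]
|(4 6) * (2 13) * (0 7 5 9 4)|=6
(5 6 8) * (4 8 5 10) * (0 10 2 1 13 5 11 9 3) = (0 10 4 8 2 1 13 5 6 11 9 3) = [10, 13, 1, 0, 8, 6, 11, 7, 2, 3, 4, 9, 12, 5]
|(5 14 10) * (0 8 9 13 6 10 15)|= |(0 8 9 13 6 10 5 14 15)|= 9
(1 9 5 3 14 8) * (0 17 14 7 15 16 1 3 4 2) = (0 17 14 8 3 7 15 16 1 9 5 4 2) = [17, 9, 0, 7, 2, 4, 6, 15, 3, 5, 10, 11, 12, 13, 8, 16, 1, 14]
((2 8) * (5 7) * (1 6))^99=(1 6)(2 8)(5 7)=((1 6)(2 8)(5 7))^99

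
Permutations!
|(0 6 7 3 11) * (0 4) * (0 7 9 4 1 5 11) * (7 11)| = 9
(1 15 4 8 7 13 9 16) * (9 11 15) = (1 9 16)(4 8 7 13 11 15) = [0, 9, 2, 3, 8, 5, 6, 13, 7, 16, 10, 15, 12, 11, 14, 4, 1]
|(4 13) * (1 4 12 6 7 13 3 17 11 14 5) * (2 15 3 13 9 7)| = |(1 4 13 12 6 2 15 3 17 11 14 5)(7 9)| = 12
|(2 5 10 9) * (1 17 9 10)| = 5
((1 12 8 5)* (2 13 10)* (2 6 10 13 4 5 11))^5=(13)(1 4 11 12 5 2 8)(6 10)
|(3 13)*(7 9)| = 2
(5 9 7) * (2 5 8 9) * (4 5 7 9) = (9)(2 7 8 4 5) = [0, 1, 7, 3, 5, 2, 6, 8, 4, 9]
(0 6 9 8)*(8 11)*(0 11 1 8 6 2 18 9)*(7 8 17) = (0 2 18 9 1 17 7 8 11 6) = [2, 17, 18, 3, 4, 5, 0, 8, 11, 1, 10, 6, 12, 13, 14, 15, 16, 7, 9]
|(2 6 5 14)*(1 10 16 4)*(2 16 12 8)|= 10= |(1 10 12 8 2 6 5 14 16 4)|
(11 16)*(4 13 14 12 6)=(4 13 14 12 6)(11 16)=[0, 1, 2, 3, 13, 5, 4, 7, 8, 9, 10, 16, 6, 14, 12, 15, 11]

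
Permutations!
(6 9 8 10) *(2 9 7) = (2 9 8 10 6 7) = [0, 1, 9, 3, 4, 5, 7, 2, 10, 8, 6]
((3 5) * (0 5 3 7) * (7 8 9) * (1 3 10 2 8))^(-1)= ((0 5 1 3 10 2 8 9 7))^(-1)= (0 7 9 8 2 10 3 1 5)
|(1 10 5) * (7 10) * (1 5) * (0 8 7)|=|(0 8 7 10 1)|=5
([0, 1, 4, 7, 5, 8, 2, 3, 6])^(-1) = [0, 1, 6, 7, 2, 4, 8, 3, 5]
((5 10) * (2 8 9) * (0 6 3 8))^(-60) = (10)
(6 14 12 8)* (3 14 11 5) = (3 14 12 8 6 11 5) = [0, 1, 2, 14, 4, 3, 11, 7, 6, 9, 10, 5, 8, 13, 12]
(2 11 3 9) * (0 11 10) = [11, 1, 10, 9, 4, 5, 6, 7, 8, 2, 0, 3] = (0 11 3 9 2 10)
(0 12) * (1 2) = [12, 2, 1, 3, 4, 5, 6, 7, 8, 9, 10, 11, 0] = (0 12)(1 2)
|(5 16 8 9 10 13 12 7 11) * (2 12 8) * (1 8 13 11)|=|(1 8 9 10 11 5 16 2 12 7)|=10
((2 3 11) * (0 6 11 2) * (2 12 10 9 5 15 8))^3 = ((0 6 11)(2 3 12 10 9 5 15 8))^3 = (2 10 15 3 9 8 12 5)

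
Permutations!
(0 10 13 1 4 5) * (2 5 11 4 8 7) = [10, 8, 5, 3, 11, 0, 6, 2, 7, 9, 13, 4, 12, 1] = (0 10 13 1 8 7 2 5)(4 11)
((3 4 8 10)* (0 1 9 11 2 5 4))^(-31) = (0 3 10 8 4 5 2 11 9 1)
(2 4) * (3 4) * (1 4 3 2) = (1 4) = [0, 4, 2, 3, 1]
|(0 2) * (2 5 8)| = |(0 5 8 2)| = 4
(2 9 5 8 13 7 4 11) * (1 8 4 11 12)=(1 8 13 7 11 2 9 5 4 12)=[0, 8, 9, 3, 12, 4, 6, 11, 13, 5, 10, 2, 1, 7]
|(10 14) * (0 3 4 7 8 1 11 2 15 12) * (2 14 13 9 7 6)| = 56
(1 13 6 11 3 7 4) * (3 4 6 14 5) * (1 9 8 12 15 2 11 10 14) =(1 13)(2 11 4 9 8 12 15)(3 7 6 10 14 5) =[0, 13, 11, 7, 9, 3, 10, 6, 12, 8, 14, 4, 15, 1, 5, 2]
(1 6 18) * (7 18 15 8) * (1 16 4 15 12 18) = (1 6 12 18 16 4 15 8 7) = [0, 6, 2, 3, 15, 5, 12, 1, 7, 9, 10, 11, 18, 13, 14, 8, 4, 17, 16]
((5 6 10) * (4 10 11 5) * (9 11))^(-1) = (4 10)(5 11 9 6)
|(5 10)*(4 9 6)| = 6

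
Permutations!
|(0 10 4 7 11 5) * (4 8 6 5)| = 15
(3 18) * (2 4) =(2 4)(3 18) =[0, 1, 4, 18, 2, 5, 6, 7, 8, 9, 10, 11, 12, 13, 14, 15, 16, 17, 3]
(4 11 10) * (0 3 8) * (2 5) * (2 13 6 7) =(0 3 8)(2 5 13 6 7)(4 11 10) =[3, 1, 5, 8, 11, 13, 7, 2, 0, 9, 4, 10, 12, 6]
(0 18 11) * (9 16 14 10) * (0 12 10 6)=[18, 1, 2, 3, 4, 5, 0, 7, 8, 16, 9, 12, 10, 13, 6, 15, 14, 17, 11]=(0 18 11 12 10 9 16 14 6)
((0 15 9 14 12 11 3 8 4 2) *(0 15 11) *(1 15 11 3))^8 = (0 9 11 8 12 15 2 3 14 1 4)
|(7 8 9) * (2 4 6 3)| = 12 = |(2 4 6 3)(7 8 9)|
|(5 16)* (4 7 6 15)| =4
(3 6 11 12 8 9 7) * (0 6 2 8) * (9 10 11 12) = (0 6 12)(2 8 10 11 9 7 3) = [6, 1, 8, 2, 4, 5, 12, 3, 10, 7, 11, 9, 0]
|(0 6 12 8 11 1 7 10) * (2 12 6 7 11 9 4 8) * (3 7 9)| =14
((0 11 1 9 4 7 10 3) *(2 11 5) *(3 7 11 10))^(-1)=((0 5 2 10 7 3)(1 9 4 11))^(-1)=(0 3 7 10 2 5)(1 11 4 9)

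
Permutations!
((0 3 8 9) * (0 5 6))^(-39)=(0 9)(3 5)(6 8)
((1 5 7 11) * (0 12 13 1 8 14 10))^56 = ((0 12 13 1 5 7 11 8 14 10))^56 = (0 11 13 14 5)(1 10 7 12 8)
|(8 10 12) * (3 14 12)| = |(3 14 12 8 10)| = 5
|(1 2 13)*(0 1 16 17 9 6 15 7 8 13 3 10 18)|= |(0 1 2 3 10 18)(6 15 7 8 13 16 17 9)|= 24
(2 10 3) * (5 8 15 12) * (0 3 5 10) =(0 3 2)(5 8 15 12 10) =[3, 1, 0, 2, 4, 8, 6, 7, 15, 9, 5, 11, 10, 13, 14, 12]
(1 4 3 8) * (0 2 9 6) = [2, 4, 9, 8, 3, 5, 0, 7, 1, 6] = (0 2 9 6)(1 4 3 8)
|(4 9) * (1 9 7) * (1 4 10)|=6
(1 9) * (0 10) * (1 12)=[10, 9, 2, 3, 4, 5, 6, 7, 8, 12, 0, 11, 1]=(0 10)(1 9 12)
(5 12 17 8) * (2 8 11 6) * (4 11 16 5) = [0, 1, 8, 3, 11, 12, 2, 7, 4, 9, 10, 6, 17, 13, 14, 15, 5, 16] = (2 8 4 11 6)(5 12 17 16)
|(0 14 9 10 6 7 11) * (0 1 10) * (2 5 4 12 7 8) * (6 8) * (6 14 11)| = 13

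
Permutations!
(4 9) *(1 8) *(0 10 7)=[10, 8, 2, 3, 9, 5, 6, 0, 1, 4, 7]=(0 10 7)(1 8)(4 9)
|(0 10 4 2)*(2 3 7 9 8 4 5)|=20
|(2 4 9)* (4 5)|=4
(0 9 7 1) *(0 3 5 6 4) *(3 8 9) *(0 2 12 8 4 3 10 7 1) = (0 10 7)(1 4 2 12 8 9)(3 5 6) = [10, 4, 12, 5, 2, 6, 3, 0, 9, 1, 7, 11, 8]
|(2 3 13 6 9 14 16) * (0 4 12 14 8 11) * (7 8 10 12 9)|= 14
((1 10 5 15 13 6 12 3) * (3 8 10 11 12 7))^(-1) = ((1 11 12 8 10 5 15 13 6 7 3))^(-1) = (1 3 7 6 13 15 5 10 8 12 11)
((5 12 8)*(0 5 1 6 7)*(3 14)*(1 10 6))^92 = ((0 5 12 8 10 6 7)(3 14))^92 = (14)(0 5 12 8 10 6 7)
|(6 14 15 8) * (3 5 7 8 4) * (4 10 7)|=6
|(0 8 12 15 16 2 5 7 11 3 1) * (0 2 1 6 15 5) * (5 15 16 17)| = 13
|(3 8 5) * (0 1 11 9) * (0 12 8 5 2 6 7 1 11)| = |(0 11 9 12 8 2 6 7 1)(3 5)| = 18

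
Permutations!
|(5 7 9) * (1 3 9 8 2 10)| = 8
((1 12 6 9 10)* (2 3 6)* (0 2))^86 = (0 1 9 3)(2 12 10 6)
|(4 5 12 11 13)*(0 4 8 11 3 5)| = |(0 4)(3 5 12)(8 11 13)| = 6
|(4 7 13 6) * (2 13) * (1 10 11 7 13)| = |(1 10 11 7 2)(4 13 6)| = 15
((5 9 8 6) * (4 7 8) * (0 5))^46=((0 5 9 4 7 8 6))^46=(0 7 5 8 9 6 4)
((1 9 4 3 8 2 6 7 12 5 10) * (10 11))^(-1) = ((1 9 4 3 8 2 6 7 12 5 11 10))^(-1) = (1 10 11 5 12 7 6 2 8 3 4 9)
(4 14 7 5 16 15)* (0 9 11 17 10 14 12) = (0 9 11 17 10 14 7 5 16 15 4 12) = [9, 1, 2, 3, 12, 16, 6, 5, 8, 11, 14, 17, 0, 13, 7, 4, 15, 10]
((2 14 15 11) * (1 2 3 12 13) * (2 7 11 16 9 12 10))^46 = (1 12 16 14 10 11)(2 3 7 13 9 15) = ((1 7 11 3 10 2 14 15 16 9 12 13))^46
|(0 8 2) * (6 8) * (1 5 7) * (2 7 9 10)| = 9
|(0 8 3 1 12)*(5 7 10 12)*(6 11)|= |(0 8 3 1 5 7 10 12)(6 11)|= 8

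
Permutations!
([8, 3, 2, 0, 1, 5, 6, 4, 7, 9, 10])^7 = (10)(0 8 7 4 1 3)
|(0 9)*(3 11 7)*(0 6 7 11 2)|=|(11)(0 9 6 7 3 2)|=6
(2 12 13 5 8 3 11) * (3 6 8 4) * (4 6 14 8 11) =(2 12 13 5 6 11)(3 4)(8 14) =[0, 1, 12, 4, 3, 6, 11, 7, 14, 9, 10, 2, 13, 5, 8]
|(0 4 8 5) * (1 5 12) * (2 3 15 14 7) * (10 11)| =30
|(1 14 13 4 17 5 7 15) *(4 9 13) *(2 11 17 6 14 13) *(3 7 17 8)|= 18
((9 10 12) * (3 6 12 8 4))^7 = ((3 6 12 9 10 8 4))^7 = (12)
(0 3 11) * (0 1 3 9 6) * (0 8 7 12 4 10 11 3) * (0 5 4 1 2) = (0 9 6 8 7 12 1 5 4 10 11 2) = [9, 5, 0, 3, 10, 4, 8, 12, 7, 6, 11, 2, 1]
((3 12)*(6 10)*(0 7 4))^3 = (3 12)(6 10)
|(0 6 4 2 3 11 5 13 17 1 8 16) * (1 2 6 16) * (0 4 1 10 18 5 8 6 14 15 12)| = 18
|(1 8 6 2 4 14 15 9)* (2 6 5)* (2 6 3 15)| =21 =|(1 8 5 6 3 15 9)(2 4 14)|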